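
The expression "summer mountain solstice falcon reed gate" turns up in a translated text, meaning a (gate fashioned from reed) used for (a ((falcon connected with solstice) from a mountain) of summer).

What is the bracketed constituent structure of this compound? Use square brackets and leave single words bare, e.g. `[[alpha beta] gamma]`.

[[summer [mountain [solstice falcon]]] [reed gate]]

At the top level: head "gate" (specifically "reed gate"); modifier "summer mountain solstice falcon".
Inside "summer mountain solstice falcon": head "falcon" (specifically "mountain solstice falcon"), modifier "summer".
Inside "mountain solstice falcon": head "falcon" (specifically "solstice falcon"), modifier "mountain".
Inside "solstice falcon": head "falcon", modifier "solstice".
Inside "reed gate": head "gate", modifier "reed".
So the structure is [[summer [mountain [solstice falcon]]] [reed gate]].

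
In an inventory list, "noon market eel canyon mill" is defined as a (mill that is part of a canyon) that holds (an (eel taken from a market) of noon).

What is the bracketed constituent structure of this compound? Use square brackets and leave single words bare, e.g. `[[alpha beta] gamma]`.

[[noon [market eel]] [canyon mill]]

The outermost head in the paraphrase is "mill" (specifically "canyon mill"), modified by "noon market eel".
"noon market eel" → head "eel" (specifically "market eel"), modifier "noon".
"market eel" → head "eel", modifier "market".
"canyon mill" → head "mill", modifier "canyon".
Putting it together: [[noon [market eel]] [canyon mill]].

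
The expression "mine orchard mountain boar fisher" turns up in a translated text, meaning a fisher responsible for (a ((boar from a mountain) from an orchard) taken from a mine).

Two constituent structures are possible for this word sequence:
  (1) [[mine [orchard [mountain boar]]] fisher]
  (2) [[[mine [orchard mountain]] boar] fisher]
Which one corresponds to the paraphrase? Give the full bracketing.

The paraphrase's head is the "fisher" part ("fisher"); its modifier is "mine orchard mountain boar".
That top-level split, carried through the inner groups, gives [[mine [orchard [mountain boar]]] fisher].

[[mine [orchard [mountain boar]]] fisher]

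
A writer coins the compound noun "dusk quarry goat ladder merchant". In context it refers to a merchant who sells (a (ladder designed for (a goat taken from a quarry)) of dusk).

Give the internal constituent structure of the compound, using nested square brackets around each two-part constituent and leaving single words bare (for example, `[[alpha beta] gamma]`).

[[dusk [[quarry goat] ladder]] merchant]

The outermost head in the paraphrase is "merchant", modified by "dusk quarry goat ladder".
"dusk quarry goat ladder" → head "ladder" (specifically "quarry goat ladder"), modifier "dusk".
"quarry goat ladder" → head "ladder", modifier "quarry goat".
"quarry goat" → head "goat", modifier "quarry".
So the structure is [[dusk [[quarry goat] ladder]] merchant].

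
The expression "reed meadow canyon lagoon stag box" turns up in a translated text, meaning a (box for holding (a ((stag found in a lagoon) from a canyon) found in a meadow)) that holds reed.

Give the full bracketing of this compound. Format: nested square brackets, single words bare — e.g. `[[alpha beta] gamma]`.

[reed [[meadow [canyon [lagoon stag]]] box]]

Overall it is a kind of box (specifically "meadow canyon lagoon stag box"); the modifier is "reed".
Inside "meadow canyon lagoon stag box": head "box", modifier "meadow canyon lagoon stag".
Inside "meadow canyon lagoon stag": head "stag" (specifically "canyon lagoon stag"), modifier "meadow".
Inside "canyon lagoon stag": head "stag" (specifically "lagoon stag"), modifier "canyon".
Inside "lagoon stag": head "stag", modifier "lagoon".
Putting it together: [reed [[meadow [canyon [lagoon stag]]] box]].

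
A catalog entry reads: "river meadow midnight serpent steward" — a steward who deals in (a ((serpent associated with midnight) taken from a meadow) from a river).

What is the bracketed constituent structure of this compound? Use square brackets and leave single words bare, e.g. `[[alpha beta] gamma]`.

[[river [meadow [midnight serpent]]] steward]

At the top level: head "steward"; modifier "river meadow midnight serpent".
Within "river meadow midnight serpent", the head is "serpent" (specifically "meadow midnight serpent") and the modifier is "river".
Within "meadow midnight serpent", the head is "serpent" (specifically "midnight serpent") and the modifier is "meadow".
Within "midnight serpent", the head is "serpent" and the modifier is "midnight".
So the structure is [[river [meadow [midnight serpent]]] steward].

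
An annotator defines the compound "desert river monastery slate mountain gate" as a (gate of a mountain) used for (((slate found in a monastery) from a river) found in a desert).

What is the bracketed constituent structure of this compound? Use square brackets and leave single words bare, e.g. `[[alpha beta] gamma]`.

The outermost head in the paraphrase is "gate" (specifically "mountain gate"), modified by "desert river monastery slate".
Within "desert river monastery slate", the head is "slate" (specifically "river monastery slate") and the modifier is "desert".
Within "river monastery slate", the head is "slate" (specifically "monastery slate") and the modifier is "river".
Within "monastery slate", the head is "slate" and the modifier is "monastery".
Within "mountain gate", the head is "gate" and the modifier is "mountain".
So the structure is [[desert [river [monastery slate]]] [mountain gate]].

[[desert [river [monastery slate]]] [mountain gate]]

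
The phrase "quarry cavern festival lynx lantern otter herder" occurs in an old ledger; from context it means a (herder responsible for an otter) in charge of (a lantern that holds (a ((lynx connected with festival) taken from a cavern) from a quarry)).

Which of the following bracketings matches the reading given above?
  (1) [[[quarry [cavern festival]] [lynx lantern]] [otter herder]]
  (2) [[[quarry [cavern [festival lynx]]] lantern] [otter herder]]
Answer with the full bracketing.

The paraphrase's head is the "herder" part ("otter herder"); its modifier is "quarry cavern festival lynx lantern".
That top-level split, carried through the inner groups, gives [[[quarry [cavern [festival lynx]]] lantern] [otter herder]].

[[[quarry [cavern [festival lynx]]] lantern] [otter herder]]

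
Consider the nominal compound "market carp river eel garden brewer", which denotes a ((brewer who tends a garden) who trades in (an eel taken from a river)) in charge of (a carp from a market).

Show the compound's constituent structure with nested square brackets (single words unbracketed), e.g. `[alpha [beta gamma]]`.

At the top level: head "brewer" (specifically "river eel garden brewer"); modifier "market carp".
Within "market carp", the head is "carp" and the modifier is "market".
Within "river eel garden brewer", the head is "brewer" (specifically "garden brewer") and the modifier is "river eel".
Within "river eel", the head is "eel" and the modifier is "river".
Within "garden brewer", the head is "brewer" and the modifier is "garden".
Putting it together: [[market carp] [[river eel] [garden brewer]]].

[[market carp] [[river eel] [garden brewer]]]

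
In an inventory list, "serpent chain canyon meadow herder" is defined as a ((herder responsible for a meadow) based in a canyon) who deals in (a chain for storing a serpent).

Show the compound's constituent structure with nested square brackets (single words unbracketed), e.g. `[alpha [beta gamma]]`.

Overall it is a kind of herder (specifically "canyon meadow herder"); the modifier is "serpent chain".
"serpent chain" → head "chain", modifier "serpent".
"canyon meadow herder" → head "herder" (specifically "meadow herder"), modifier "canyon".
"meadow herder" → head "herder", modifier "meadow".
Putting it together: [[serpent chain] [canyon [meadow herder]]].

[[serpent chain] [canyon [meadow herder]]]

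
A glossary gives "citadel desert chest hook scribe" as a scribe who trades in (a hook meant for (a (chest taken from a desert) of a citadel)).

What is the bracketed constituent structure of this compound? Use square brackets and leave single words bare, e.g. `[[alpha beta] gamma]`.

[[[citadel [desert chest]] hook] scribe]

Overall it is a kind of scribe; the modifier is "citadel desert chest hook".
"citadel desert chest hook" → head "hook", modifier "citadel desert chest".
"citadel desert chest" → head "chest" (specifically "desert chest"), modifier "citadel".
"desert chest" → head "chest", modifier "desert".
Assembled: [[[citadel [desert chest]] hook] scribe].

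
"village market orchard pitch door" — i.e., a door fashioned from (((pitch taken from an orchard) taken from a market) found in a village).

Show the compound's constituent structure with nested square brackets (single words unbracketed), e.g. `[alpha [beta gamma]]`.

Whole compound: head "door", modifier "village market orchard pitch".
"village market orchard pitch" → head "pitch" (specifically "market orchard pitch"), modifier "village".
"market orchard pitch" → head "pitch" (specifically "orchard pitch"), modifier "market".
"orchard pitch" → head "pitch", modifier "orchard".
Assembled: [[village [market [orchard pitch]]] door].

[[village [market [orchard pitch]]] door]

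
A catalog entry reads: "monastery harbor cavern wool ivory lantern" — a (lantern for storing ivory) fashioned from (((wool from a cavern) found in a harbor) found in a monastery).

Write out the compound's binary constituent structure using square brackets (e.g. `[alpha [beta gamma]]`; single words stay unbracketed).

[[monastery [harbor [cavern wool]]] [ivory lantern]]

Whole compound: head "lantern" (specifically "ivory lantern"), modifier "monastery harbor cavern wool".
Within "monastery harbor cavern wool", the head is "wool" (specifically "harbor cavern wool") and the modifier is "monastery".
Within "harbor cavern wool", the head is "wool" (specifically "cavern wool") and the modifier is "harbor".
Within "cavern wool", the head is "wool" and the modifier is "cavern".
Within "ivory lantern", the head is "lantern" and the modifier is "ivory".
Assembled: [[monastery [harbor [cavern wool]]] [ivory lantern]].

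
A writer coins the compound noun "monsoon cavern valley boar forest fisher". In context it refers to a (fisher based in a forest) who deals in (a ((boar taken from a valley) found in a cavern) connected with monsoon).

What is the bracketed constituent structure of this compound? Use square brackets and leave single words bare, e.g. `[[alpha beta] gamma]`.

Whole compound: head "fisher" (specifically "forest fisher"), modifier "monsoon cavern valley boar".
Within "monsoon cavern valley boar", the head is "boar" (specifically "cavern valley boar") and the modifier is "monsoon".
Within "cavern valley boar", the head is "boar" (specifically "valley boar") and the modifier is "cavern".
Within "valley boar", the head is "boar" and the modifier is "valley".
Within "forest fisher", the head is "fisher" and the modifier is "forest".
Putting it together: [[monsoon [cavern [valley boar]]] [forest fisher]].

[[monsoon [cavern [valley boar]]] [forest fisher]]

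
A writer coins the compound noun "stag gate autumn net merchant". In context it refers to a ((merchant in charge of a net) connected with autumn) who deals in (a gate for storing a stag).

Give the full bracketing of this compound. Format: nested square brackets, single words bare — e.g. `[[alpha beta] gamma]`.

Overall it is a kind of merchant (specifically "autumn net merchant"); the modifier is "stag gate".
Inside "stag gate": head "gate", modifier "stag".
Inside "autumn net merchant": head "merchant" (specifically "net merchant"), modifier "autumn".
Inside "net merchant": head "merchant", modifier "net".
So the structure is [[stag gate] [autumn [net merchant]]].

[[stag gate] [autumn [net merchant]]]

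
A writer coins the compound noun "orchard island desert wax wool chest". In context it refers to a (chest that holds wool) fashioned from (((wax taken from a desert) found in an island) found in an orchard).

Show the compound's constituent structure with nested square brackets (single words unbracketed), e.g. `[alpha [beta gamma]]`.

Overall it is a kind of chest (specifically "wool chest"); the modifier is "orchard island desert wax".
Within "orchard island desert wax", the head is "wax" (specifically "island desert wax") and the modifier is "orchard".
Within "island desert wax", the head is "wax" (specifically "desert wax") and the modifier is "island".
Within "desert wax", the head is "wax" and the modifier is "desert".
Within "wool chest", the head is "chest" and the modifier is "wool".
So the structure is [[orchard [island [desert wax]]] [wool chest]].

[[orchard [island [desert wax]]] [wool chest]]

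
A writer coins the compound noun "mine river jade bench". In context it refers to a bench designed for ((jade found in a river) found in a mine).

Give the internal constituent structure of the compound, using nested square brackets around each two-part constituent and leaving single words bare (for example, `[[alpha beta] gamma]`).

[[mine [river jade]] bench]

The outermost head in the paraphrase is "bench", modified by "mine river jade".
Inside "mine river jade": head "jade" (specifically "river jade"), modifier "mine".
Inside "river jade": head "jade", modifier "river".
So the structure is [[mine [river jade]] bench].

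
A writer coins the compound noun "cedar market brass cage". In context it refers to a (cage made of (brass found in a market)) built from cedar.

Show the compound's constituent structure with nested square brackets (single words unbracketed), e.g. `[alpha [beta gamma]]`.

At the top level: head "cage" (specifically "market brass cage"); modifier "cedar".
Inside "market brass cage": head "cage", modifier "market brass".
Inside "market brass": head "brass", modifier "market".
Assembled: [cedar [[market brass] cage]].

[cedar [[market brass] cage]]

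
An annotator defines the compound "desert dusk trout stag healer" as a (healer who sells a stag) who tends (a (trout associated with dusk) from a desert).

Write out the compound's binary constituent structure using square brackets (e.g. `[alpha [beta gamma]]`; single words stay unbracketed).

At the top level: head "healer" (specifically "stag healer"); modifier "desert dusk trout".
Inside "desert dusk trout": head "trout" (specifically "dusk trout"), modifier "desert".
Inside "dusk trout": head "trout", modifier "dusk".
Inside "stag healer": head "healer", modifier "stag".
So the structure is [[desert [dusk trout]] [stag healer]].

[[desert [dusk trout]] [stag healer]]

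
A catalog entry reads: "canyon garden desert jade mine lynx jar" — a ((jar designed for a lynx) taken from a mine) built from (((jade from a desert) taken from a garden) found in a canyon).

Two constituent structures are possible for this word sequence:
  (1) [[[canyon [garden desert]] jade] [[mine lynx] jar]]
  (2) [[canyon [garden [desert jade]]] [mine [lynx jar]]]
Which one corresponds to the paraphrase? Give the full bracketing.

The paraphrase's head is the "jar" part ("mine lynx jar"); its modifier is "canyon garden desert jade".
That top-level split, carried through the inner groups, gives [[canyon [garden [desert jade]]] [mine [lynx jar]]].

[[canyon [garden [desert jade]]] [mine [lynx jar]]]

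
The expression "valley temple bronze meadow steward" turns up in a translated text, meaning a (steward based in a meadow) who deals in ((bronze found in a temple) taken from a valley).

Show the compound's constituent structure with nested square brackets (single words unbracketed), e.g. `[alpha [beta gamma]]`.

Overall it is a kind of steward (specifically "meadow steward"); the modifier is "valley temple bronze".
Within "valley temple bronze", the head is "bronze" (specifically "temple bronze") and the modifier is "valley".
Within "temple bronze", the head is "bronze" and the modifier is "temple".
Within "meadow steward", the head is "steward" and the modifier is "meadow".
Assembled: [[valley [temple bronze]] [meadow steward]].

[[valley [temple bronze]] [meadow steward]]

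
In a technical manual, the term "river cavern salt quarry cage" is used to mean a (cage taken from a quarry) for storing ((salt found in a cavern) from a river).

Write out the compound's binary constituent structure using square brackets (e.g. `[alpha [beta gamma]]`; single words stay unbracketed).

Whole compound: head "cage" (specifically "quarry cage"), modifier "river cavern salt".
Inside "river cavern salt": head "salt" (specifically "cavern salt"), modifier "river".
Inside "cavern salt": head "salt", modifier "cavern".
Inside "quarry cage": head "cage", modifier "quarry".
Putting it together: [[river [cavern salt]] [quarry cage]].

[[river [cavern salt]] [quarry cage]]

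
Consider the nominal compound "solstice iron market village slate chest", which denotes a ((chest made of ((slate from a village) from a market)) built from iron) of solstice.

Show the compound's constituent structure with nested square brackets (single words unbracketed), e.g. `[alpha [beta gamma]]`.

At the top level: head "chest" (specifically "iron market village slate chest"); modifier "solstice".
"iron market village slate chest" → head "chest" (specifically "market village slate chest"), modifier "iron".
"market village slate chest" → head "chest", modifier "market village slate".
"market village slate" → head "slate" (specifically "village slate"), modifier "market".
"village slate" → head "slate", modifier "village".
Putting it together: [solstice [iron [[market [village slate]] chest]]].

[solstice [iron [[market [village slate]] chest]]]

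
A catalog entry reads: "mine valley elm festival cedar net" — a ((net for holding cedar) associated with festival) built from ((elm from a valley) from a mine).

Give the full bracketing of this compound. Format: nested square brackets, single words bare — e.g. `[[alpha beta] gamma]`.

[[mine [valley elm]] [festival [cedar net]]]

At the top level: head "net" (specifically "festival cedar net"); modifier "mine valley elm".
Within "mine valley elm", the head is "elm" (specifically "valley elm") and the modifier is "mine".
Within "valley elm", the head is "elm" and the modifier is "valley".
Within "festival cedar net", the head is "net" (specifically "cedar net") and the modifier is "festival".
Within "cedar net", the head is "net" and the modifier is "cedar".
So the structure is [[mine [valley elm]] [festival [cedar net]]].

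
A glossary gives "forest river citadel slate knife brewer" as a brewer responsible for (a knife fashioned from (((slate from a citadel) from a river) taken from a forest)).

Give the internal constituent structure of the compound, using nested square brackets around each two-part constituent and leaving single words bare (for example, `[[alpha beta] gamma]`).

The outermost head in the paraphrase is "brewer", modified by "forest river citadel slate knife".
"forest river citadel slate knife" → head "knife", modifier "forest river citadel slate".
"forest river citadel slate" → head "slate" (specifically "river citadel slate"), modifier "forest".
"river citadel slate" → head "slate" (specifically "citadel slate"), modifier "river".
"citadel slate" → head "slate", modifier "citadel".
Assembled: [[[forest [river [citadel slate]]] knife] brewer].

[[[forest [river [citadel slate]]] knife] brewer]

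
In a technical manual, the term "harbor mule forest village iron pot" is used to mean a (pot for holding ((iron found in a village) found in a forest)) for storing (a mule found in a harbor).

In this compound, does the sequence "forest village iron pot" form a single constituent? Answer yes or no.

yes

The paraphrase groups the words so that "forest village iron pot" is one unit: it corresponds to a single parenthesized sub-phrase.
The full structure is [[harbor mule] [[forest [village iron]] pot]], in which [forest village iron pot] is a constituent.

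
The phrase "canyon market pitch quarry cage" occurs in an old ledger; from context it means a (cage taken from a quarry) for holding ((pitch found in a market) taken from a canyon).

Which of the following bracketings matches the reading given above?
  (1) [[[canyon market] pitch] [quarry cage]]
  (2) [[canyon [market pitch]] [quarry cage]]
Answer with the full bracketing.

[[canyon [market pitch]] [quarry cage]]

The paraphrase's head is the "cage" part ("quarry cage"); its modifier is "canyon market pitch".
That top-level split, carried through the inner groups, gives [[canyon [market pitch]] [quarry cage]].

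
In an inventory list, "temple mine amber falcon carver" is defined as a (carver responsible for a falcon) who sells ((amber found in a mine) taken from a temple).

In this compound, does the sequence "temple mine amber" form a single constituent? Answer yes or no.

yes

The paraphrase groups the words so that "temple mine amber" is one unit: it corresponds to a single parenthesized sub-phrase.
The full structure is [[temple [mine amber]] [falcon carver]], in which [temple mine amber] is a constituent.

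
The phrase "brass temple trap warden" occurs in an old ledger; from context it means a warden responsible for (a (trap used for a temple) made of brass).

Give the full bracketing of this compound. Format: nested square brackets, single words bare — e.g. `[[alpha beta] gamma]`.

[[brass [temple trap]] warden]

At the top level: head "warden"; modifier "brass temple trap".
Inside "brass temple trap": head "trap" (specifically "temple trap"), modifier "brass".
Inside "temple trap": head "trap", modifier "temple".
Putting it together: [[brass [temple trap]] warden].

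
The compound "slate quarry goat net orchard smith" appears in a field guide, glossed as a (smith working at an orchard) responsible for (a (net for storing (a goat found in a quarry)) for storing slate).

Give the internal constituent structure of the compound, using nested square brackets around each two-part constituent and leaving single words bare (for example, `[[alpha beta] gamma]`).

[[slate [[quarry goat] net]] [orchard smith]]

The outermost head in the paraphrase is "smith" (specifically "orchard smith"), modified by "slate quarry goat net".
Inside "slate quarry goat net": head "net" (specifically "quarry goat net"), modifier "slate".
Inside "quarry goat net": head "net", modifier "quarry goat".
Inside "quarry goat": head "goat", modifier "quarry".
Inside "orchard smith": head "smith", modifier "orchard".
Putting it together: [[slate [[quarry goat] net]] [orchard smith]].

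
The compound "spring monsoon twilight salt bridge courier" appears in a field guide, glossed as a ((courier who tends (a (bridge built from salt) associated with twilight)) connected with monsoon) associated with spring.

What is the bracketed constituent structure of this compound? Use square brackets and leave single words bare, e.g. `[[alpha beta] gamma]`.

At the top level: head "courier" (specifically "monsoon twilight salt bridge courier"); modifier "spring".
Inside "monsoon twilight salt bridge courier": head "courier" (specifically "twilight salt bridge courier"), modifier "monsoon".
Inside "twilight salt bridge courier": head "courier", modifier "twilight salt bridge".
Inside "twilight salt bridge": head "bridge" (specifically "salt bridge"), modifier "twilight".
Inside "salt bridge": head "bridge", modifier "salt".
Putting it together: [spring [monsoon [[twilight [salt bridge]] courier]]].

[spring [monsoon [[twilight [salt bridge]] courier]]]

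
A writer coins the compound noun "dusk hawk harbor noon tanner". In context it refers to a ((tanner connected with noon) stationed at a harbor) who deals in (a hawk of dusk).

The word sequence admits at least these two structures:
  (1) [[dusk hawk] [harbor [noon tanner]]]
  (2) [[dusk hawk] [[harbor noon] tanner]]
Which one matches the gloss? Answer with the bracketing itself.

The paraphrase's head is the "tanner" part ("harbor noon tanner"); its modifier is "dusk hawk".
That top-level split, carried through the inner groups, gives [[dusk hawk] [harbor [noon tanner]]].

[[dusk hawk] [harbor [noon tanner]]]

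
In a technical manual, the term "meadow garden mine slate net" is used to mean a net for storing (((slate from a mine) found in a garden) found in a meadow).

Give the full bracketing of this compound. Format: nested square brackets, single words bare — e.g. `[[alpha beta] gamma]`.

At the top level: head "net"; modifier "meadow garden mine slate".
"meadow garden mine slate" → head "slate" (specifically "garden mine slate"), modifier "meadow".
"garden mine slate" → head "slate" (specifically "mine slate"), modifier "garden".
"mine slate" → head "slate", modifier "mine".
Putting it together: [[meadow [garden [mine slate]]] net].

[[meadow [garden [mine slate]]] net]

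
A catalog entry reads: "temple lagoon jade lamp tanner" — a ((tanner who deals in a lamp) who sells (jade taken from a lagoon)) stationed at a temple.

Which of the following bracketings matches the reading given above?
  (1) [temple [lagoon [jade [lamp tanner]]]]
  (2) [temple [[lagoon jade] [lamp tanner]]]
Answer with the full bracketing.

The paraphrase's head is the "tanner" part ("lagoon jade lamp tanner"); its modifier is "temple".
That top-level split, carried through the inner groups, gives [temple [[lagoon jade] [lamp tanner]]].

[temple [[lagoon jade] [lamp tanner]]]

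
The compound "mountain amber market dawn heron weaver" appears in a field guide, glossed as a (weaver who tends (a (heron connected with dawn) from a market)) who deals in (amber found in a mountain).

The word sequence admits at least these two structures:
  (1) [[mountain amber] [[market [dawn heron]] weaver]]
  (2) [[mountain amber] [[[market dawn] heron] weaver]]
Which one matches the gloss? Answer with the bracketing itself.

[[mountain amber] [[market [dawn heron]] weaver]]

The paraphrase's head is the "weaver" part ("market dawn heron weaver"); its modifier is "mountain amber".
That top-level split, carried through the inner groups, gives [[mountain amber] [[market [dawn heron]] weaver]].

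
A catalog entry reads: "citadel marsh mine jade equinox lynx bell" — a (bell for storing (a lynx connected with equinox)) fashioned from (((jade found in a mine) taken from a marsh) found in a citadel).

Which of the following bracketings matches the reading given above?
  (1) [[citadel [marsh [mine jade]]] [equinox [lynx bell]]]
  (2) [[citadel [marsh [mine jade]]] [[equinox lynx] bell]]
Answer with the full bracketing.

[[citadel [marsh [mine jade]]] [[equinox lynx] bell]]

The paraphrase's head is the "bell" part ("equinox lynx bell"); its modifier is "citadel marsh mine jade".
That top-level split, carried through the inner groups, gives [[citadel [marsh [mine jade]]] [[equinox lynx] bell]].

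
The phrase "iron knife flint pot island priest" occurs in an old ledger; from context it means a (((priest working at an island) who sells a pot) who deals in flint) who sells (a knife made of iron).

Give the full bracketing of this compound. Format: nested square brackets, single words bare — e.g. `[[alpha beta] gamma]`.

Overall it is a kind of priest (specifically "flint pot island priest"); the modifier is "iron knife".
Within "iron knife", the head is "knife" and the modifier is "iron".
Within "flint pot island priest", the head is "priest" (specifically "pot island priest") and the modifier is "flint".
Within "pot island priest", the head is "priest" (specifically "island priest") and the modifier is "pot".
Within "island priest", the head is "priest" and the modifier is "island".
Assembled: [[iron knife] [flint [pot [island priest]]]].

[[iron knife] [flint [pot [island priest]]]]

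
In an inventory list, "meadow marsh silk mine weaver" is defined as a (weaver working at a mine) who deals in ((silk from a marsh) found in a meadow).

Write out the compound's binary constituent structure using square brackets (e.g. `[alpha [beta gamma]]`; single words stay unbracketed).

[[meadow [marsh silk]] [mine weaver]]

Overall it is a kind of weaver (specifically "mine weaver"); the modifier is "meadow marsh silk".
Within "meadow marsh silk", the head is "silk" (specifically "marsh silk") and the modifier is "meadow".
Within "marsh silk", the head is "silk" and the modifier is "marsh".
Within "mine weaver", the head is "weaver" and the modifier is "mine".
Putting it together: [[meadow [marsh silk]] [mine weaver]].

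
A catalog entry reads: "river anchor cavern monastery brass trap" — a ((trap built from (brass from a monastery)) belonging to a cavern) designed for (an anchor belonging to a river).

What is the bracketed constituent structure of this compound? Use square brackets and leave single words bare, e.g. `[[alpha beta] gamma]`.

At the top level: head "trap" (specifically "cavern monastery brass trap"); modifier "river anchor".
"river anchor" → head "anchor", modifier "river".
"cavern monastery brass trap" → head "trap" (specifically "monastery brass trap"), modifier "cavern".
"monastery brass trap" → head "trap", modifier "monastery brass".
"monastery brass" → head "brass", modifier "monastery".
Putting it together: [[river anchor] [cavern [[monastery brass] trap]]].

[[river anchor] [cavern [[monastery brass] trap]]]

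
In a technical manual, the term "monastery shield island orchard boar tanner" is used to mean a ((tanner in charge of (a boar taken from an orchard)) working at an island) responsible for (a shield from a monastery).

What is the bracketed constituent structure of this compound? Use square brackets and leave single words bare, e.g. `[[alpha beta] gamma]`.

Overall it is a kind of tanner (specifically "island orchard boar tanner"); the modifier is "monastery shield".
Within "monastery shield", the head is "shield" and the modifier is "monastery".
Within "island orchard boar tanner", the head is "tanner" (specifically "orchard boar tanner") and the modifier is "island".
Within "orchard boar tanner", the head is "tanner" and the modifier is "orchard boar".
Within "orchard boar", the head is "boar" and the modifier is "orchard".
Putting it together: [[monastery shield] [island [[orchard boar] tanner]]].

[[monastery shield] [island [[orchard boar] tanner]]]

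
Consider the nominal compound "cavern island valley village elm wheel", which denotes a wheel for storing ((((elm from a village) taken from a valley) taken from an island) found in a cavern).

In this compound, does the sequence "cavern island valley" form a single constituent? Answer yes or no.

The top-level split is [cavern island valley village elm] [wheel]; the full structure is [[cavern [island [valley [village elm]]]] wheel].
"cavern island valley" straddles a constituent boundary, so it is not a single unit.

no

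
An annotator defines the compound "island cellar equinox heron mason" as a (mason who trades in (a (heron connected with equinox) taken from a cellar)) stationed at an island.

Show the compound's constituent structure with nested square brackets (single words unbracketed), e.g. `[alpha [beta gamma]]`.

[island [[cellar [equinox heron]] mason]]

The outermost head in the paraphrase is "mason" (specifically "cellar equinox heron mason"), modified by "island".
Within "cellar equinox heron mason", the head is "mason" and the modifier is "cellar equinox heron".
Within "cellar equinox heron", the head is "heron" (specifically "equinox heron") and the modifier is "cellar".
Within "equinox heron", the head is "heron" and the modifier is "equinox".
Assembled: [island [[cellar [equinox heron]] mason]].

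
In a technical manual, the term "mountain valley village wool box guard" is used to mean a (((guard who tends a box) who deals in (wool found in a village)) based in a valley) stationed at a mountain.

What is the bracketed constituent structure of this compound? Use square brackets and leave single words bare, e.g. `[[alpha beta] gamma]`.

Overall it is a kind of guard (specifically "valley village wool box guard"); the modifier is "mountain".
Inside "valley village wool box guard": head "guard" (specifically "village wool box guard"), modifier "valley".
Inside "village wool box guard": head "guard" (specifically "box guard"), modifier "village wool".
Inside "village wool": head "wool", modifier "village".
Inside "box guard": head "guard", modifier "box".
Assembled: [mountain [valley [[village wool] [box guard]]]].

[mountain [valley [[village wool] [box guard]]]]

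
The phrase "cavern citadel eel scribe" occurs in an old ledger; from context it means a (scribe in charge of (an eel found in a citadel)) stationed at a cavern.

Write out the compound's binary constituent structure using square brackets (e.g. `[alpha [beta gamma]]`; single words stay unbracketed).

[cavern [[citadel eel] scribe]]

At the top level: head "scribe" (specifically "citadel eel scribe"); modifier "cavern".
Within "citadel eel scribe", the head is "scribe" and the modifier is "citadel eel".
Within "citadel eel", the head is "eel" and the modifier is "citadel".
So the structure is [cavern [[citadel eel] scribe]].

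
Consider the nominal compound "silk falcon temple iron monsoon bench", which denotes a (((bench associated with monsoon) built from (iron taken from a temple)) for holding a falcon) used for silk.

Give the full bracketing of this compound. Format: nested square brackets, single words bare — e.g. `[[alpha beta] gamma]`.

Overall it is a kind of bench (specifically "falcon temple iron monsoon bench"); the modifier is "silk".
Within "falcon temple iron monsoon bench", the head is "bench" (specifically "temple iron monsoon bench") and the modifier is "falcon".
Within "temple iron monsoon bench", the head is "bench" (specifically "monsoon bench") and the modifier is "temple iron".
Within "temple iron", the head is "iron" and the modifier is "temple".
Within "monsoon bench", the head is "bench" and the modifier is "monsoon".
Putting it together: [silk [falcon [[temple iron] [monsoon bench]]]].

[silk [falcon [[temple iron] [monsoon bench]]]]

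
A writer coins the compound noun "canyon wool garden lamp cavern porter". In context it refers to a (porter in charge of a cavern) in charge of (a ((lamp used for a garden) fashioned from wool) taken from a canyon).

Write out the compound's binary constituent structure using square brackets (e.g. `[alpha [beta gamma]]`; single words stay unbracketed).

[[canyon [wool [garden lamp]]] [cavern porter]]

Whole compound: head "porter" (specifically "cavern porter"), modifier "canyon wool garden lamp".
"canyon wool garden lamp" → head "lamp" (specifically "wool garden lamp"), modifier "canyon".
"wool garden lamp" → head "lamp" (specifically "garden lamp"), modifier "wool".
"garden lamp" → head "lamp", modifier "garden".
"cavern porter" → head "porter", modifier "cavern".
So the structure is [[canyon [wool [garden lamp]]] [cavern porter]].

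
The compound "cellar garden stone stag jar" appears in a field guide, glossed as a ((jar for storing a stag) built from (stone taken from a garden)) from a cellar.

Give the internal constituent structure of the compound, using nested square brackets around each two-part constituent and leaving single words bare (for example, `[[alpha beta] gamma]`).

At the top level: head "jar" (specifically "garden stone stag jar"); modifier "cellar".
"garden stone stag jar" → head "jar" (specifically "stag jar"), modifier "garden stone".
"garden stone" → head "stone", modifier "garden".
"stag jar" → head "jar", modifier "stag".
So the structure is [cellar [[garden stone] [stag jar]]].

[cellar [[garden stone] [stag jar]]]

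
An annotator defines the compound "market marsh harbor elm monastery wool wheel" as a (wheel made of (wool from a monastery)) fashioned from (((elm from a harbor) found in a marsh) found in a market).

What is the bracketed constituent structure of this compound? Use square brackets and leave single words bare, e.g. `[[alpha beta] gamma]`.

[[market [marsh [harbor elm]]] [[monastery wool] wheel]]

At the top level: head "wheel" (specifically "monastery wool wheel"); modifier "market marsh harbor elm".
"market marsh harbor elm" → head "elm" (specifically "marsh harbor elm"), modifier "market".
"marsh harbor elm" → head "elm" (specifically "harbor elm"), modifier "marsh".
"harbor elm" → head "elm", modifier "harbor".
"monastery wool wheel" → head "wheel", modifier "monastery wool".
"monastery wool" → head "wool", modifier "monastery".
Assembled: [[market [marsh [harbor elm]]] [[monastery wool] wheel]].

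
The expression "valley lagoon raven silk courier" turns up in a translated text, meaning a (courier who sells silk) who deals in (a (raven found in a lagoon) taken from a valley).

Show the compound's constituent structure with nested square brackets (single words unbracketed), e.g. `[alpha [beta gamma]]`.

The outermost head in the paraphrase is "courier" (specifically "silk courier"), modified by "valley lagoon raven".
Within "valley lagoon raven", the head is "raven" (specifically "lagoon raven") and the modifier is "valley".
Within "lagoon raven", the head is "raven" and the modifier is "lagoon".
Within "silk courier", the head is "courier" and the modifier is "silk".
Putting it together: [[valley [lagoon raven]] [silk courier]].

[[valley [lagoon raven]] [silk courier]]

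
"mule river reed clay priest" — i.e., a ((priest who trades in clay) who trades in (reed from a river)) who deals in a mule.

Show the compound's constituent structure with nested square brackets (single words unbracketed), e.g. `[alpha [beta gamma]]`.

Whole compound: head "priest" (specifically "river reed clay priest"), modifier "mule".
"river reed clay priest" → head "priest" (specifically "clay priest"), modifier "river reed".
"river reed" → head "reed", modifier "river".
"clay priest" → head "priest", modifier "clay".
Putting it together: [mule [[river reed] [clay priest]]].

[mule [[river reed] [clay priest]]]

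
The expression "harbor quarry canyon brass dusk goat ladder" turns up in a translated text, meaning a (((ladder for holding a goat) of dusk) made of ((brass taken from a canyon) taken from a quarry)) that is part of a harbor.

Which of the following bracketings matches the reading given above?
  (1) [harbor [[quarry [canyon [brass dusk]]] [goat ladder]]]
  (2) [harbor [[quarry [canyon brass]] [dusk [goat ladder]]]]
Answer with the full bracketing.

The paraphrase's head is the "ladder" part ("quarry canyon brass dusk goat ladder"); its modifier is "harbor".
That top-level split, carried through the inner groups, gives [harbor [[quarry [canyon brass]] [dusk [goat ladder]]]].

[harbor [[quarry [canyon brass]] [dusk [goat ladder]]]]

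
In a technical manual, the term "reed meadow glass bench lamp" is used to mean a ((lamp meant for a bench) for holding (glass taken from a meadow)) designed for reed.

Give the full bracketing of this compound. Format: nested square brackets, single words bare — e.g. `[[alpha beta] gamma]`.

The outermost head in the paraphrase is "lamp" (specifically "meadow glass bench lamp"), modified by "reed".
Within "meadow glass bench lamp", the head is "lamp" (specifically "bench lamp") and the modifier is "meadow glass".
Within "meadow glass", the head is "glass" and the modifier is "meadow".
Within "bench lamp", the head is "lamp" and the modifier is "bench".
Assembled: [reed [[meadow glass] [bench lamp]]].

[reed [[meadow glass] [bench lamp]]]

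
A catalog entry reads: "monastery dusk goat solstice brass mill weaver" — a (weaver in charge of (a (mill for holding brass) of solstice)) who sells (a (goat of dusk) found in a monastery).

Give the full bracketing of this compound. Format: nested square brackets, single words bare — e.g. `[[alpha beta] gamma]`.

[[monastery [dusk goat]] [[solstice [brass mill]] weaver]]

At the top level: head "weaver" (specifically "solstice brass mill weaver"); modifier "monastery dusk goat".
Within "monastery dusk goat", the head is "goat" (specifically "dusk goat") and the modifier is "monastery".
Within "dusk goat", the head is "goat" and the modifier is "dusk".
Within "solstice brass mill weaver", the head is "weaver" and the modifier is "solstice brass mill".
Within "solstice brass mill", the head is "mill" (specifically "brass mill") and the modifier is "solstice".
Within "brass mill", the head is "mill" and the modifier is "brass".
Putting it together: [[monastery [dusk goat]] [[solstice [brass mill]] weaver]].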